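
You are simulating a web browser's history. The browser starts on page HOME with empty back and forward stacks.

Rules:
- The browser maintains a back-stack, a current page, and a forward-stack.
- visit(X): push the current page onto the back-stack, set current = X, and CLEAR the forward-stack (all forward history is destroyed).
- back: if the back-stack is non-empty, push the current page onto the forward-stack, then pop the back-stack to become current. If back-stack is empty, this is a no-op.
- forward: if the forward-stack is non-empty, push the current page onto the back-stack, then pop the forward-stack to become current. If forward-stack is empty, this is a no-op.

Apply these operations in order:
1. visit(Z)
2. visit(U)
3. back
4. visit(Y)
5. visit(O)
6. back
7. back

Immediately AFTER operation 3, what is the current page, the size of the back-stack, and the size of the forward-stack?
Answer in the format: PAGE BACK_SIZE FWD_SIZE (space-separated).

After 1 (visit(Z)): cur=Z back=1 fwd=0
After 2 (visit(U)): cur=U back=2 fwd=0
After 3 (back): cur=Z back=1 fwd=1

Z 1 1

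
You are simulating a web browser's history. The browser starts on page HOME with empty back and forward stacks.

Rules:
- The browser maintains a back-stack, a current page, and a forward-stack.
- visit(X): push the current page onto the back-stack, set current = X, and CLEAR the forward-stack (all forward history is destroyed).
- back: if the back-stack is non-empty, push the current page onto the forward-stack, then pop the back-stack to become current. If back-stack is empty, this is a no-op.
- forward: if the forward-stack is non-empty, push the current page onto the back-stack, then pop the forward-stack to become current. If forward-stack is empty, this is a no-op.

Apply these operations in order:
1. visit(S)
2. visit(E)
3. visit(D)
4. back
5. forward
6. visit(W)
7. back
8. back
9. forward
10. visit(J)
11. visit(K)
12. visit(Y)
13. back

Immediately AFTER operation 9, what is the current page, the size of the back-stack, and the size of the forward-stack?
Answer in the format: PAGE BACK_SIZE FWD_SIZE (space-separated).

After 1 (visit(S)): cur=S back=1 fwd=0
After 2 (visit(E)): cur=E back=2 fwd=0
After 3 (visit(D)): cur=D back=3 fwd=0
After 4 (back): cur=E back=2 fwd=1
After 5 (forward): cur=D back=3 fwd=0
After 6 (visit(W)): cur=W back=4 fwd=0
After 7 (back): cur=D back=3 fwd=1
After 8 (back): cur=E back=2 fwd=2
After 9 (forward): cur=D back=3 fwd=1

D 3 1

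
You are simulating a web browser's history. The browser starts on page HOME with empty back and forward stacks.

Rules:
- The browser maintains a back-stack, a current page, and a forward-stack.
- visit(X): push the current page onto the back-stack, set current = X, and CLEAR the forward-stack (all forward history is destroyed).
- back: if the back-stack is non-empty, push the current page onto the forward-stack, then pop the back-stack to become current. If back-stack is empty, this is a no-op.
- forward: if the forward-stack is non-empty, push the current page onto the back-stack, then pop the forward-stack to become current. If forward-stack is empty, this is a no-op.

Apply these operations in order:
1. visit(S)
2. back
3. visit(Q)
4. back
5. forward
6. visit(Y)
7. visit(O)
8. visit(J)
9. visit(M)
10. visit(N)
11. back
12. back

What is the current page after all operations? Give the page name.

After 1 (visit(S)): cur=S back=1 fwd=0
After 2 (back): cur=HOME back=0 fwd=1
After 3 (visit(Q)): cur=Q back=1 fwd=0
After 4 (back): cur=HOME back=0 fwd=1
After 5 (forward): cur=Q back=1 fwd=0
After 6 (visit(Y)): cur=Y back=2 fwd=0
After 7 (visit(O)): cur=O back=3 fwd=0
After 8 (visit(J)): cur=J back=4 fwd=0
After 9 (visit(M)): cur=M back=5 fwd=0
After 10 (visit(N)): cur=N back=6 fwd=0
After 11 (back): cur=M back=5 fwd=1
After 12 (back): cur=J back=4 fwd=2

Answer: J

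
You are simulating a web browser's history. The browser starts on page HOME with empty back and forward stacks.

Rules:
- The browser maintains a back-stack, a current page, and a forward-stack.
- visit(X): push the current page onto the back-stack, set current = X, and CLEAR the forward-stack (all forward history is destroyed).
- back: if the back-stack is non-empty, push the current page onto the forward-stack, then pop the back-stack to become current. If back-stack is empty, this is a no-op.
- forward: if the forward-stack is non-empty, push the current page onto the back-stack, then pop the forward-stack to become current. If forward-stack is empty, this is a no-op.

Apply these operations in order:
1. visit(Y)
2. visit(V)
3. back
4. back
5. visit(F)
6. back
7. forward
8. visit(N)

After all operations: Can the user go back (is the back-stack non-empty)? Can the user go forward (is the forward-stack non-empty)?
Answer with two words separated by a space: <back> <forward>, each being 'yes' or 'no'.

After 1 (visit(Y)): cur=Y back=1 fwd=0
After 2 (visit(V)): cur=V back=2 fwd=0
After 3 (back): cur=Y back=1 fwd=1
After 4 (back): cur=HOME back=0 fwd=2
After 5 (visit(F)): cur=F back=1 fwd=0
After 6 (back): cur=HOME back=0 fwd=1
After 7 (forward): cur=F back=1 fwd=0
After 8 (visit(N)): cur=N back=2 fwd=0

Answer: yes no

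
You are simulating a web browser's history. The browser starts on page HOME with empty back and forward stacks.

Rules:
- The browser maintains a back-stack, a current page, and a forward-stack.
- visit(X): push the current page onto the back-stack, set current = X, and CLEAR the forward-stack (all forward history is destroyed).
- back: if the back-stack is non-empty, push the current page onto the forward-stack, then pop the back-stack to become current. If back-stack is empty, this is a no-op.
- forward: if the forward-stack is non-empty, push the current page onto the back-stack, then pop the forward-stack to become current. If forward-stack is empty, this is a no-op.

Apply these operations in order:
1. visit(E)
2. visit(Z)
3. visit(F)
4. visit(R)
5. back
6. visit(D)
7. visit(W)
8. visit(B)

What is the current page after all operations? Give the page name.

Answer: B

Derivation:
After 1 (visit(E)): cur=E back=1 fwd=0
After 2 (visit(Z)): cur=Z back=2 fwd=0
After 3 (visit(F)): cur=F back=3 fwd=0
After 4 (visit(R)): cur=R back=4 fwd=0
After 5 (back): cur=F back=3 fwd=1
After 6 (visit(D)): cur=D back=4 fwd=0
After 7 (visit(W)): cur=W back=5 fwd=0
After 8 (visit(B)): cur=B back=6 fwd=0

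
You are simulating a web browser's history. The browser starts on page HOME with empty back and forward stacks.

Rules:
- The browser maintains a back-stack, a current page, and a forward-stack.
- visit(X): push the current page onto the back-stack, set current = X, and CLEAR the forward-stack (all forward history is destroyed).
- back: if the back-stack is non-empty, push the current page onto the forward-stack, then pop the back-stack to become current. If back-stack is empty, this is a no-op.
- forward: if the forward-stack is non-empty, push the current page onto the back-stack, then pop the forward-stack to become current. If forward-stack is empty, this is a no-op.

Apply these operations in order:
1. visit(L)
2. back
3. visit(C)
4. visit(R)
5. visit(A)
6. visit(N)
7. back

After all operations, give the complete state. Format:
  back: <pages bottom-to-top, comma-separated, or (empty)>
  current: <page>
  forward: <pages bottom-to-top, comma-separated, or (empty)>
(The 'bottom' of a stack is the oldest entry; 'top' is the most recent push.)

After 1 (visit(L)): cur=L back=1 fwd=0
After 2 (back): cur=HOME back=0 fwd=1
After 3 (visit(C)): cur=C back=1 fwd=0
After 4 (visit(R)): cur=R back=2 fwd=0
After 5 (visit(A)): cur=A back=3 fwd=0
After 6 (visit(N)): cur=N back=4 fwd=0
After 7 (back): cur=A back=3 fwd=1

Answer: back: HOME,C,R
current: A
forward: N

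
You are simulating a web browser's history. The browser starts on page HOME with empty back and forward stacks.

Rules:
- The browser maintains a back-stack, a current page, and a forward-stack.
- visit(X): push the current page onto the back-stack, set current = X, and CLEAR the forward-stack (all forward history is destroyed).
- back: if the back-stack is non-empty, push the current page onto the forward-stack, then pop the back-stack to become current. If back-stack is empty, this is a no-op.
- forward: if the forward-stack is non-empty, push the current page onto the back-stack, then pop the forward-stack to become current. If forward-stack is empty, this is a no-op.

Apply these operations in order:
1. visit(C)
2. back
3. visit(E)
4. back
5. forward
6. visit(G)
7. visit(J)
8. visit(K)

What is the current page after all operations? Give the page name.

After 1 (visit(C)): cur=C back=1 fwd=0
After 2 (back): cur=HOME back=0 fwd=1
After 3 (visit(E)): cur=E back=1 fwd=0
After 4 (back): cur=HOME back=0 fwd=1
After 5 (forward): cur=E back=1 fwd=0
After 6 (visit(G)): cur=G back=2 fwd=0
After 7 (visit(J)): cur=J back=3 fwd=0
After 8 (visit(K)): cur=K back=4 fwd=0

Answer: K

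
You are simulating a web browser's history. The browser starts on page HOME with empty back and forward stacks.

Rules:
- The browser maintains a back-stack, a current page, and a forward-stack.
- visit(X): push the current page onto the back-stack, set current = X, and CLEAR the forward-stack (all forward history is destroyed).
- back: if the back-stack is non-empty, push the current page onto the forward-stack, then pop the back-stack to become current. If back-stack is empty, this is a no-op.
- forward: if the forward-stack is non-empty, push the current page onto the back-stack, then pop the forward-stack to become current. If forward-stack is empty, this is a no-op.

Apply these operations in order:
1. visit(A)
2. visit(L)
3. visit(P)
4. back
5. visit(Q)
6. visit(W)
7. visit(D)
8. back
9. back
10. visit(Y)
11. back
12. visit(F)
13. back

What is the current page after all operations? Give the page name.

After 1 (visit(A)): cur=A back=1 fwd=0
After 2 (visit(L)): cur=L back=2 fwd=0
After 3 (visit(P)): cur=P back=3 fwd=0
After 4 (back): cur=L back=2 fwd=1
After 5 (visit(Q)): cur=Q back=3 fwd=0
After 6 (visit(W)): cur=W back=4 fwd=0
After 7 (visit(D)): cur=D back=5 fwd=0
After 8 (back): cur=W back=4 fwd=1
After 9 (back): cur=Q back=3 fwd=2
After 10 (visit(Y)): cur=Y back=4 fwd=0
After 11 (back): cur=Q back=3 fwd=1
After 12 (visit(F)): cur=F back=4 fwd=0
After 13 (back): cur=Q back=3 fwd=1

Answer: Q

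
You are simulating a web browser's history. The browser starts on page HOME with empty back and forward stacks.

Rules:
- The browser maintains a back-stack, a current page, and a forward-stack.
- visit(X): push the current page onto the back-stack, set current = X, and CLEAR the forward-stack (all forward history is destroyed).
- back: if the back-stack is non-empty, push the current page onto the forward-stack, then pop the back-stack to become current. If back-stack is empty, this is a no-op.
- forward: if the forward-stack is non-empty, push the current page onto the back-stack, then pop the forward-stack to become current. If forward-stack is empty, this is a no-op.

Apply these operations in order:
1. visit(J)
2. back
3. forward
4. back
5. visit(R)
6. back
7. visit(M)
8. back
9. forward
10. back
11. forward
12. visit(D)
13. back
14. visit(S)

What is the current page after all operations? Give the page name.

After 1 (visit(J)): cur=J back=1 fwd=0
After 2 (back): cur=HOME back=0 fwd=1
After 3 (forward): cur=J back=1 fwd=0
After 4 (back): cur=HOME back=0 fwd=1
After 5 (visit(R)): cur=R back=1 fwd=0
After 6 (back): cur=HOME back=0 fwd=1
After 7 (visit(M)): cur=M back=1 fwd=0
After 8 (back): cur=HOME back=0 fwd=1
After 9 (forward): cur=M back=1 fwd=0
After 10 (back): cur=HOME back=0 fwd=1
After 11 (forward): cur=M back=1 fwd=0
After 12 (visit(D)): cur=D back=2 fwd=0
After 13 (back): cur=M back=1 fwd=1
After 14 (visit(S)): cur=S back=2 fwd=0

Answer: S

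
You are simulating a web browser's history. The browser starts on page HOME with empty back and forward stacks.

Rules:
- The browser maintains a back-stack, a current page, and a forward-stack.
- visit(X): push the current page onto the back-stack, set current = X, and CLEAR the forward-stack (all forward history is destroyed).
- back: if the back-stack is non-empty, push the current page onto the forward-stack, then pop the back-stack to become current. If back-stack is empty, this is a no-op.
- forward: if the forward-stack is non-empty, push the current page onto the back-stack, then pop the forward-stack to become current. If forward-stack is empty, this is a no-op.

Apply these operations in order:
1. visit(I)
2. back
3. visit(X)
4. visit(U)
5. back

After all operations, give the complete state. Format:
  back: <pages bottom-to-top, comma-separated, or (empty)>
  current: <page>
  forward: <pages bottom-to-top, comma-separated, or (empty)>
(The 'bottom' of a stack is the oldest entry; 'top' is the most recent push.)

After 1 (visit(I)): cur=I back=1 fwd=0
After 2 (back): cur=HOME back=0 fwd=1
After 3 (visit(X)): cur=X back=1 fwd=0
After 4 (visit(U)): cur=U back=2 fwd=0
After 5 (back): cur=X back=1 fwd=1

Answer: back: HOME
current: X
forward: U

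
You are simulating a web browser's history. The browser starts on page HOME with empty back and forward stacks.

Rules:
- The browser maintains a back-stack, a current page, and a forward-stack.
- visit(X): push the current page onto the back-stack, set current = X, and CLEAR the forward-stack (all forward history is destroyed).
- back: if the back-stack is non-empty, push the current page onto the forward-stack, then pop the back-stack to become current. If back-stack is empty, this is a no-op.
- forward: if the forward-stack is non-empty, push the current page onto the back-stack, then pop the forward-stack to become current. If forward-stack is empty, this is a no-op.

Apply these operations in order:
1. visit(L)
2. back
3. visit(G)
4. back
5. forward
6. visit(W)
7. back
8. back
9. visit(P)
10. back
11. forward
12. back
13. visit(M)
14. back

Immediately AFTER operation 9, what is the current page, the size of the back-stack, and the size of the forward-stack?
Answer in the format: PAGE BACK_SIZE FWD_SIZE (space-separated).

After 1 (visit(L)): cur=L back=1 fwd=0
After 2 (back): cur=HOME back=0 fwd=1
After 3 (visit(G)): cur=G back=1 fwd=0
After 4 (back): cur=HOME back=0 fwd=1
After 5 (forward): cur=G back=1 fwd=0
After 6 (visit(W)): cur=W back=2 fwd=0
After 7 (back): cur=G back=1 fwd=1
After 8 (back): cur=HOME back=0 fwd=2
After 9 (visit(P)): cur=P back=1 fwd=0

P 1 0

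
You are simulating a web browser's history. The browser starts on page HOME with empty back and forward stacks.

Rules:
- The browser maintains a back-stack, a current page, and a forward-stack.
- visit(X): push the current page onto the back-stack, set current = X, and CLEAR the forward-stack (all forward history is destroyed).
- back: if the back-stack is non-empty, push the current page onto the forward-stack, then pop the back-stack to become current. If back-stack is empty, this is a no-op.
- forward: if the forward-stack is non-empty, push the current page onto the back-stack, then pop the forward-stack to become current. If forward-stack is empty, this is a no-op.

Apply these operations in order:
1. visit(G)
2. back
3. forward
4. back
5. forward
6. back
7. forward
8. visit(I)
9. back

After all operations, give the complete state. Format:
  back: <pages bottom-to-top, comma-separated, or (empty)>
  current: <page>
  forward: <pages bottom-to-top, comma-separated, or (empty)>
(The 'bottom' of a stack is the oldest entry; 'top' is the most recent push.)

Answer: back: HOME
current: G
forward: I

Derivation:
After 1 (visit(G)): cur=G back=1 fwd=0
After 2 (back): cur=HOME back=0 fwd=1
After 3 (forward): cur=G back=1 fwd=0
After 4 (back): cur=HOME back=0 fwd=1
After 5 (forward): cur=G back=1 fwd=0
After 6 (back): cur=HOME back=0 fwd=1
After 7 (forward): cur=G back=1 fwd=0
After 8 (visit(I)): cur=I back=2 fwd=0
After 9 (back): cur=G back=1 fwd=1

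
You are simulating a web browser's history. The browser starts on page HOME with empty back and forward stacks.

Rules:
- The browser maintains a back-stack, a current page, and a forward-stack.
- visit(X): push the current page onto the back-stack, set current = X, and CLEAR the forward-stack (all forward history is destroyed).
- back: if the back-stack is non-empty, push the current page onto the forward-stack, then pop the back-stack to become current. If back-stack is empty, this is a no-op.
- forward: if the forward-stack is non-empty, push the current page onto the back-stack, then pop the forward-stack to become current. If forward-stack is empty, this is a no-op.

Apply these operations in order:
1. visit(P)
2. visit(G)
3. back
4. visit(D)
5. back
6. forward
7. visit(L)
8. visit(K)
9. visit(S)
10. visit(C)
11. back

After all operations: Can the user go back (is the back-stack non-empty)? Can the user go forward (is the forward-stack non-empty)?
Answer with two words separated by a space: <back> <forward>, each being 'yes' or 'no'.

After 1 (visit(P)): cur=P back=1 fwd=0
After 2 (visit(G)): cur=G back=2 fwd=0
After 3 (back): cur=P back=1 fwd=1
After 4 (visit(D)): cur=D back=2 fwd=0
After 5 (back): cur=P back=1 fwd=1
After 6 (forward): cur=D back=2 fwd=0
After 7 (visit(L)): cur=L back=3 fwd=0
After 8 (visit(K)): cur=K back=4 fwd=0
After 9 (visit(S)): cur=S back=5 fwd=0
After 10 (visit(C)): cur=C back=6 fwd=0
After 11 (back): cur=S back=5 fwd=1

Answer: yes yes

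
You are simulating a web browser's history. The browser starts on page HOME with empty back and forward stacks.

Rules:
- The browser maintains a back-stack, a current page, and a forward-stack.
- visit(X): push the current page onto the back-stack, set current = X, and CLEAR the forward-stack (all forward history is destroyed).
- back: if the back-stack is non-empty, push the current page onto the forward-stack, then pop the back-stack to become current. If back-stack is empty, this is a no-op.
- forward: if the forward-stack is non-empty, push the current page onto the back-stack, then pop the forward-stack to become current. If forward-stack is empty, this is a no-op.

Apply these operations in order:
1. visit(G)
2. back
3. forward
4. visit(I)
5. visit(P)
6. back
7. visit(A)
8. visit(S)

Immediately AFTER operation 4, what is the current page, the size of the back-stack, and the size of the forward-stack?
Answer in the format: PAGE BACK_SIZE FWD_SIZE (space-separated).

After 1 (visit(G)): cur=G back=1 fwd=0
After 2 (back): cur=HOME back=0 fwd=1
After 3 (forward): cur=G back=1 fwd=0
After 4 (visit(I)): cur=I back=2 fwd=0

I 2 0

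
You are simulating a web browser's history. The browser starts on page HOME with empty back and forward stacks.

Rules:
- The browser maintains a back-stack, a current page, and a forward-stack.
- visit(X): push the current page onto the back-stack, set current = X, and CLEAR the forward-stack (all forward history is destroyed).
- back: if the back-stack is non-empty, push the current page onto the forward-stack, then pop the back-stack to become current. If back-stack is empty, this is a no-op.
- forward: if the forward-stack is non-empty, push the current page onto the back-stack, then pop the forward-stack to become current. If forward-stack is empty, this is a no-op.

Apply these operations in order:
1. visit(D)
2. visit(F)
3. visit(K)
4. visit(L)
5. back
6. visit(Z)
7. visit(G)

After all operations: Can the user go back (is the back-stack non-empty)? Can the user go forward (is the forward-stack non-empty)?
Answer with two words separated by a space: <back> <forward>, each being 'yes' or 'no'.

Answer: yes no

Derivation:
After 1 (visit(D)): cur=D back=1 fwd=0
After 2 (visit(F)): cur=F back=2 fwd=0
After 3 (visit(K)): cur=K back=3 fwd=0
After 4 (visit(L)): cur=L back=4 fwd=0
After 5 (back): cur=K back=3 fwd=1
After 6 (visit(Z)): cur=Z back=4 fwd=0
After 7 (visit(G)): cur=G back=5 fwd=0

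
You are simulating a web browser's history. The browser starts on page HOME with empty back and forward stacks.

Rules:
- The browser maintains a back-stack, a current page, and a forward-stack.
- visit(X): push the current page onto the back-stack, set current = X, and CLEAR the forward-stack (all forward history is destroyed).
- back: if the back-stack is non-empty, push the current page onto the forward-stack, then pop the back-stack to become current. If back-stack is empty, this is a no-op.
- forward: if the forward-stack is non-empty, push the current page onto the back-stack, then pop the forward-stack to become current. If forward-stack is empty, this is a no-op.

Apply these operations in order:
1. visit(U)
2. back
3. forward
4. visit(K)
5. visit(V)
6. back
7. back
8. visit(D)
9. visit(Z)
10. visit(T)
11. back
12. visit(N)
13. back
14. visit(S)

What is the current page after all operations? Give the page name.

After 1 (visit(U)): cur=U back=1 fwd=0
After 2 (back): cur=HOME back=0 fwd=1
After 3 (forward): cur=U back=1 fwd=0
After 4 (visit(K)): cur=K back=2 fwd=0
After 5 (visit(V)): cur=V back=3 fwd=0
After 6 (back): cur=K back=2 fwd=1
After 7 (back): cur=U back=1 fwd=2
After 8 (visit(D)): cur=D back=2 fwd=0
After 9 (visit(Z)): cur=Z back=3 fwd=0
After 10 (visit(T)): cur=T back=4 fwd=0
After 11 (back): cur=Z back=3 fwd=1
After 12 (visit(N)): cur=N back=4 fwd=0
After 13 (back): cur=Z back=3 fwd=1
After 14 (visit(S)): cur=S back=4 fwd=0

Answer: S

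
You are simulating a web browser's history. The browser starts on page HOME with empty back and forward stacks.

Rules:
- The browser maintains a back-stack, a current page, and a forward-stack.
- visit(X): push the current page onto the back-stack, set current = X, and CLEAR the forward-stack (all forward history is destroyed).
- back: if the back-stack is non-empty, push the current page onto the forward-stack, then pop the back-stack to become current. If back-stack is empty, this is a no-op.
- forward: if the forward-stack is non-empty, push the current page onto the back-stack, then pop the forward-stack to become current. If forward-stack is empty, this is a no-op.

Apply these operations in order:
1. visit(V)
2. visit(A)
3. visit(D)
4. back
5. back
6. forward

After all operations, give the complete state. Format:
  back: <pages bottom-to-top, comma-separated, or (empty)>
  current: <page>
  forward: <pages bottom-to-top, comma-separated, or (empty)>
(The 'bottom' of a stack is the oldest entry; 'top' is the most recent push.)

Answer: back: HOME,V
current: A
forward: D

Derivation:
After 1 (visit(V)): cur=V back=1 fwd=0
After 2 (visit(A)): cur=A back=2 fwd=0
After 3 (visit(D)): cur=D back=3 fwd=0
After 4 (back): cur=A back=2 fwd=1
After 5 (back): cur=V back=1 fwd=2
After 6 (forward): cur=A back=2 fwd=1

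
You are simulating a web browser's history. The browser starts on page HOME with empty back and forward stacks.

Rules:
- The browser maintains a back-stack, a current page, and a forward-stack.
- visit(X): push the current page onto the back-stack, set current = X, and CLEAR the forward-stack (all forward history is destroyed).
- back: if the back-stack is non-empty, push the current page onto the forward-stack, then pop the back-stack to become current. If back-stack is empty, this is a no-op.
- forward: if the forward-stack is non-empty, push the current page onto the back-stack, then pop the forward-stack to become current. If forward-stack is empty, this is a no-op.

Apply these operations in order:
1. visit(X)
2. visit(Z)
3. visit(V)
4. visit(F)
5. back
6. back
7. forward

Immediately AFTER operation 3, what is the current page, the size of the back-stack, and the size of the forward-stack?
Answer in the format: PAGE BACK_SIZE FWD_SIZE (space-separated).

After 1 (visit(X)): cur=X back=1 fwd=0
After 2 (visit(Z)): cur=Z back=2 fwd=0
After 3 (visit(V)): cur=V back=3 fwd=0

V 3 0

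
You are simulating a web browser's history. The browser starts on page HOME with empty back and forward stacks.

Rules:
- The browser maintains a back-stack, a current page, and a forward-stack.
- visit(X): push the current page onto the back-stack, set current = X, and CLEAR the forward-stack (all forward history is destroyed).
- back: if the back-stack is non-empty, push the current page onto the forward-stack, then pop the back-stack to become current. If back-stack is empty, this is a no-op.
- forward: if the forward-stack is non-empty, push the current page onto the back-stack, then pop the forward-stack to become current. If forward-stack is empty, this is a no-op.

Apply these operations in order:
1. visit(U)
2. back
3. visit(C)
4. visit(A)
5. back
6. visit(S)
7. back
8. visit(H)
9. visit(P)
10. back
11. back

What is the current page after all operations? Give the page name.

Answer: C

Derivation:
After 1 (visit(U)): cur=U back=1 fwd=0
After 2 (back): cur=HOME back=0 fwd=1
After 3 (visit(C)): cur=C back=1 fwd=0
After 4 (visit(A)): cur=A back=2 fwd=0
After 5 (back): cur=C back=1 fwd=1
After 6 (visit(S)): cur=S back=2 fwd=0
After 7 (back): cur=C back=1 fwd=1
After 8 (visit(H)): cur=H back=2 fwd=0
After 9 (visit(P)): cur=P back=3 fwd=0
After 10 (back): cur=H back=2 fwd=1
After 11 (back): cur=C back=1 fwd=2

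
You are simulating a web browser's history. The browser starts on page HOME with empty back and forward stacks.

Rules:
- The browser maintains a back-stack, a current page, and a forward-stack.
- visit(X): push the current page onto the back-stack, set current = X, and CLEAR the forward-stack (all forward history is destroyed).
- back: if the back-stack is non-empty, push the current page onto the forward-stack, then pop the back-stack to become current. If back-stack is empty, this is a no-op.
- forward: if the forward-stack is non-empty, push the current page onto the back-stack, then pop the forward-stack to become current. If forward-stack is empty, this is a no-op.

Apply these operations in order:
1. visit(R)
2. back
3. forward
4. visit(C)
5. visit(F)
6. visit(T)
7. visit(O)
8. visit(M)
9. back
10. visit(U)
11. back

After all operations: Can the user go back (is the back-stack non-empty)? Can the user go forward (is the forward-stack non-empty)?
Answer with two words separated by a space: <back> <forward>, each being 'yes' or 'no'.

After 1 (visit(R)): cur=R back=1 fwd=0
After 2 (back): cur=HOME back=0 fwd=1
After 3 (forward): cur=R back=1 fwd=0
After 4 (visit(C)): cur=C back=2 fwd=0
After 5 (visit(F)): cur=F back=3 fwd=0
After 6 (visit(T)): cur=T back=4 fwd=0
After 7 (visit(O)): cur=O back=5 fwd=0
After 8 (visit(M)): cur=M back=6 fwd=0
After 9 (back): cur=O back=5 fwd=1
After 10 (visit(U)): cur=U back=6 fwd=0
After 11 (back): cur=O back=5 fwd=1

Answer: yes yes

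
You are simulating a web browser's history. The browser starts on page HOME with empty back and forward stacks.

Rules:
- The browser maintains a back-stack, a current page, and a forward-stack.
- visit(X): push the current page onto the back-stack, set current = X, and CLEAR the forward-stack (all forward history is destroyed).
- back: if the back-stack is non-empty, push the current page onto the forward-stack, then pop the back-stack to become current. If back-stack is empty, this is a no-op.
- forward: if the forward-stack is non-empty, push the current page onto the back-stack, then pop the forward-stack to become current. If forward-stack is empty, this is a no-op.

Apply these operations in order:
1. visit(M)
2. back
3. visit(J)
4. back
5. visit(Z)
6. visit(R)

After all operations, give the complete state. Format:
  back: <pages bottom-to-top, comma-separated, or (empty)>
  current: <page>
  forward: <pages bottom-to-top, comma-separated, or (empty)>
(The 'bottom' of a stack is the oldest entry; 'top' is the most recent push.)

Answer: back: HOME,Z
current: R
forward: (empty)

Derivation:
After 1 (visit(M)): cur=M back=1 fwd=0
After 2 (back): cur=HOME back=0 fwd=1
After 3 (visit(J)): cur=J back=1 fwd=0
After 4 (back): cur=HOME back=0 fwd=1
After 5 (visit(Z)): cur=Z back=1 fwd=0
After 6 (visit(R)): cur=R back=2 fwd=0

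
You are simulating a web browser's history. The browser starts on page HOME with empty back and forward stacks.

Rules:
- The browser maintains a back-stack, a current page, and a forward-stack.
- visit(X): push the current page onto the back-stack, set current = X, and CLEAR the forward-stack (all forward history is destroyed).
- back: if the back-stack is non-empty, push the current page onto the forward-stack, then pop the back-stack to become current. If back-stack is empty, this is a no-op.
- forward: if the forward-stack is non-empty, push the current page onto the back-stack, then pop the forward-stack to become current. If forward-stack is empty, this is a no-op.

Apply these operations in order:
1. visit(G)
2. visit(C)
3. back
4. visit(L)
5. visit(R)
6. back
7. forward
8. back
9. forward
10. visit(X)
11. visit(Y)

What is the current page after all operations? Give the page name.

After 1 (visit(G)): cur=G back=1 fwd=0
After 2 (visit(C)): cur=C back=2 fwd=0
After 3 (back): cur=G back=1 fwd=1
After 4 (visit(L)): cur=L back=2 fwd=0
After 5 (visit(R)): cur=R back=3 fwd=0
After 6 (back): cur=L back=2 fwd=1
After 7 (forward): cur=R back=3 fwd=0
After 8 (back): cur=L back=2 fwd=1
After 9 (forward): cur=R back=3 fwd=0
After 10 (visit(X)): cur=X back=4 fwd=0
After 11 (visit(Y)): cur=Y back=5 fwd=0

Answer: Y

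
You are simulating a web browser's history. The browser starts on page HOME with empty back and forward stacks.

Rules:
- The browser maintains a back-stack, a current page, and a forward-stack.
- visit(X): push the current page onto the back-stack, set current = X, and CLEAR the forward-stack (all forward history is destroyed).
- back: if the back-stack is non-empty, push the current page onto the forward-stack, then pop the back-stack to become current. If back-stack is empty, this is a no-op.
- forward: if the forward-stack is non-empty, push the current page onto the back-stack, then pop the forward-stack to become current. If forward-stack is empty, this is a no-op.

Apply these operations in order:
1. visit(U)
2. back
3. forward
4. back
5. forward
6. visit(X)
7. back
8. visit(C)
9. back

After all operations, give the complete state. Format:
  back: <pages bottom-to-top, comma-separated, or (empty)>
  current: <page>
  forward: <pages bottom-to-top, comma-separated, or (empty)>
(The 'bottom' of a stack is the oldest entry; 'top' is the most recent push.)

Answer: back: HOME
current: U
forward: C

Derivation:
After 1 (visit(U)): cur=U back=1 fwd=0
After 2 (back): cur=HOME back=0 fwd=1
After 3 (forward): cur=U back=1 fwd=0
After 4 (back): cur=HOME back=0 fwd=1
After 5 (forward): cur=U back=1 fwd=0
After 6 (visit(X)): cur=X back=2 fwd=0
After 7 (back): cur=U back=1 fwd=1
After 8 (visit(C)): cur=C back=2 fwd=0
After 9 (back): cur=U back=1 fwd=1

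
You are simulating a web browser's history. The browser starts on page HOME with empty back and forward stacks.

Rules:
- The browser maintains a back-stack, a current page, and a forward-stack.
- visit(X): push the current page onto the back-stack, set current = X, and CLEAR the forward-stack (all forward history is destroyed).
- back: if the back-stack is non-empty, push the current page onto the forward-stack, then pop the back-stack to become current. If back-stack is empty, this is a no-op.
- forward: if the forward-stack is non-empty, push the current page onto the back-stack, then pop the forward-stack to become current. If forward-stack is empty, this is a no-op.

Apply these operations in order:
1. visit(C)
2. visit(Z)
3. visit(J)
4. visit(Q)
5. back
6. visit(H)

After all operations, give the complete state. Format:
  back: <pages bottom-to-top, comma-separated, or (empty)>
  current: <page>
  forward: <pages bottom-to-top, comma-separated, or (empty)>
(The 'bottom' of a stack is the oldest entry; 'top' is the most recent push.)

After 1 (visit(C)): cur=C back=1 fwd=0
After 2 (visit(Z)): cur=Z back=2 fwd=0
After 3 (visit(J)): cur=J back=3 fwd=0
After 4 (visit(Q)): cur=Q back=4 fwd=0
After 5 (back): cur=J back=3 fwd=1
After 6 (visit(H)): cur=H back=4 fwd=0

Answer: back: HOME,C,Z,J
current: H
forward: (empty)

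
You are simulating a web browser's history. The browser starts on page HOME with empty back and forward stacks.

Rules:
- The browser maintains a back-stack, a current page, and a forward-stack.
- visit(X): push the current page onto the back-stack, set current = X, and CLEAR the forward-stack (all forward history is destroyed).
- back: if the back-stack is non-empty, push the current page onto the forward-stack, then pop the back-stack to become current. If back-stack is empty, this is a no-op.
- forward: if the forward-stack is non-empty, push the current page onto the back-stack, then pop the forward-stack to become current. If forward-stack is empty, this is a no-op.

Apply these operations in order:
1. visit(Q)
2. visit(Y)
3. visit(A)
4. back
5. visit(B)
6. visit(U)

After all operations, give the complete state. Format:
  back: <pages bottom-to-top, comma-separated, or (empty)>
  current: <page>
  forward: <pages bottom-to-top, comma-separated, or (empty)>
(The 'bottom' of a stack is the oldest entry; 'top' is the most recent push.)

After 1 (visit(Q)): cur=Q back=1 fwd=0
After 2 (visit(Y)): cur=Y back=2 fwd=0
After 3 (visit(A)): cur=A back=3 fwd=0
After 4 (back): cur=Y back=2 fwd=1
After 5 (visit(B)): cur=B back=3 fwd=0
After 6 (visit(U)): cur=U back=4 fwd=0

Answer: back: HOME,Q,Y,B
current: U
forward: (empty)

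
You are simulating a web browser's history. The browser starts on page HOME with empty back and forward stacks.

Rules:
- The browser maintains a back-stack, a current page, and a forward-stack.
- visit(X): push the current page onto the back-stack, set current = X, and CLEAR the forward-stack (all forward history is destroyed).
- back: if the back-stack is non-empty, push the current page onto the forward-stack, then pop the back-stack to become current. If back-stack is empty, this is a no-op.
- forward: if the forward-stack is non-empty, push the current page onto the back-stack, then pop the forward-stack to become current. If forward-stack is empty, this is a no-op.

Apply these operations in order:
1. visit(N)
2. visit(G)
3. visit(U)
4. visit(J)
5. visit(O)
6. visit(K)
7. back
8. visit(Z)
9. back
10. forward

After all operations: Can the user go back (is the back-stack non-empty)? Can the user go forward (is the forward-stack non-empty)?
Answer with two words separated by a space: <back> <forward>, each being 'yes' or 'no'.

Answer: yes no

Derivation:
After 1 (visit(N)): cur=N back=1 fwd=0
After 2 (visit(G)): cur=G back=2 fwd=0
After 3 (visit(U)): cur=U back=3 fwd=0
After 4 (visit(J)): cur=J back=4 fwd=0
After 5 (visit(O)): cur=O back=5 fwd=0
After 6 (visit(K)): cur=K back=6 fwd=0
After 7 (back): cur=O back=5 fwd=1
After 8 (visit(Z)): cur=Z back=6 fwd=0
After 9 (back): cur=O back=5 fwd=1
After 10 (forward): cur=Z back=6 fwd=0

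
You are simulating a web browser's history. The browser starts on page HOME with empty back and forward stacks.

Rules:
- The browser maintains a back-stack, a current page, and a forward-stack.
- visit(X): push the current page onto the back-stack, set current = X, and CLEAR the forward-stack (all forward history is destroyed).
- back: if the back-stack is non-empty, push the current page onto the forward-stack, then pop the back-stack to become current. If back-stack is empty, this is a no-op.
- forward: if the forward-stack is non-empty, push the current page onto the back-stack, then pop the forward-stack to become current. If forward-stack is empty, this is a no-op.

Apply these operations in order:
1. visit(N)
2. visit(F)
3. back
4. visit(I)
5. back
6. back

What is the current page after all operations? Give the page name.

Answer: HOME

Derivation:
After 1 (visit(N)): cur=N back=1 fwd=0
After 2 (visit(F)): cur=F back=2 fwd=0
After 3 (back): cur=N back=1 fwd=1
After 4 (visit(I)): cur=I back=2 fwd=0
After 5 (back): cur=N back=1 fwd=1
After 6 (back): cur=HOME back=0 fwd=2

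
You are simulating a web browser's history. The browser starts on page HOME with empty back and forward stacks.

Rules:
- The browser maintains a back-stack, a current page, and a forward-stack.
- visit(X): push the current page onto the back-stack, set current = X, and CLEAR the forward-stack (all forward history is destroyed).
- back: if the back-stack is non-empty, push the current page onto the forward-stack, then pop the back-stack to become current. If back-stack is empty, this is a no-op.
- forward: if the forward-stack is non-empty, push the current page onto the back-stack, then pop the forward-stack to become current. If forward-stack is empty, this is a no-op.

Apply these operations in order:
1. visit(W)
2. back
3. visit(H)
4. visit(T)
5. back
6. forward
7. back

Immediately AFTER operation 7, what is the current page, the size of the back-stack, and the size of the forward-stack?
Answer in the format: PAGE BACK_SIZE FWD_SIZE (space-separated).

After 1 (visit(W)): cur=W back=1 fwd=0
After 2 (back): cur=HOME back=0 fwd=1
After 3 (visit(H)): cur=H back=1 fwd=0
After 4 (visit(T)): cur=T back=2 fwd=0
After 5 (back): cur=H back=1 fwd=1
After 6 (forward): cur=T back=2 fwd=0
After 7 (back): cur=H back=1 fwd=1

H 1 1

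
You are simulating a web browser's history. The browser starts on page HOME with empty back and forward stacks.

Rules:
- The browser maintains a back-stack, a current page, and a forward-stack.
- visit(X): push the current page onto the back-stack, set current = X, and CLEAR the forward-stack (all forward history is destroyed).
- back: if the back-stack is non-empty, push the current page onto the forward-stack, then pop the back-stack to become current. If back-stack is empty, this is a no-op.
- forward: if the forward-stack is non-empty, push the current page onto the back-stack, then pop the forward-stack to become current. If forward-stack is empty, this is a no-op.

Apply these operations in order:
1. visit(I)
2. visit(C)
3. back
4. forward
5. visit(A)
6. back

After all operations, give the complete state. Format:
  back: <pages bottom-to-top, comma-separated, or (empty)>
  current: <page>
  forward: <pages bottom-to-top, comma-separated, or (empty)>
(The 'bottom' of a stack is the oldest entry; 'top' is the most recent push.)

Answer: back: HOME,I
current: C
forward: A

Derivation:
After 1 (visit(I)): cur=I back=1 fwd=0
After 2 (visit(C)): cur=C back=2 fwd=0
After 3 (back): cur=I back=1 fwd=1
After 4 (forward): cur=C back=2 fwd=0
After 5 (visit(A)): cur=A back=3 fwd=0
After 6 (back): cur=C back=2 fwd=1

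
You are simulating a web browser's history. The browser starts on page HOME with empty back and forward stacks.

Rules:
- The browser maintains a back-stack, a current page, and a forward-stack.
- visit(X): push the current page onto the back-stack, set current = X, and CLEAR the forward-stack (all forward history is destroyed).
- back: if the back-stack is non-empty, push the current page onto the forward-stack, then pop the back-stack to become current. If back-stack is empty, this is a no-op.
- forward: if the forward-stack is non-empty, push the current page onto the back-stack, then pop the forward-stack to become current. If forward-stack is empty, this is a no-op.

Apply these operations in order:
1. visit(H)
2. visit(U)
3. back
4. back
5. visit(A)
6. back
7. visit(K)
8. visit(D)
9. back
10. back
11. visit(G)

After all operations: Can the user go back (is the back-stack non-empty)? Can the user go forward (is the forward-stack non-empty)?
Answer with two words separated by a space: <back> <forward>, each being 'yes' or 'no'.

After 1 (visit(H)): cur=H back=1 fwd=0
After 2 (visit(U)): cur=U back=2 fwd=0
After 3 (back): cur=H back=1 fwd=1
After 4 (back): cur=HOME back=0 fwd=2
After 5 (visit(A)): cur=A back=1 fwd=0
After 6 (back): cur=HOME back=0 fwd=1
After 7 (visit(K)): cur=K back=1 fwd=0
After 8 (visit(D)): cur=D back=2 fwd=0
After 9 (back): cur=K back=1 fwd=1
After 10 (back): cur=HOME back=0 fwd=2
After 11 (visit(G)): cur=G back=1 fwd=0

Answer: yes no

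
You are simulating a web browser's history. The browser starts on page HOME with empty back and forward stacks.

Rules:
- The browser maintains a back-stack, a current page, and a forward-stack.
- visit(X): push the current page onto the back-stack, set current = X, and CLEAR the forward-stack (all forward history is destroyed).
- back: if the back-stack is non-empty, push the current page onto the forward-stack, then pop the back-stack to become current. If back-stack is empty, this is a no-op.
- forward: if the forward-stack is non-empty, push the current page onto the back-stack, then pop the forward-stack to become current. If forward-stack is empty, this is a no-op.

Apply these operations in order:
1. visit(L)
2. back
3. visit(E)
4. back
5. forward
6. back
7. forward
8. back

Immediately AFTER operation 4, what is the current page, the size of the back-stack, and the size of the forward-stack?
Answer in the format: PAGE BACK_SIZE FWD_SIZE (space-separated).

After 1 (visit(L)): cur=L back=1 fwd=0
After 2 (back): cur=HOME back=0 fwd=1
After 3 (visit(E)): cur=E back=1 fwd=0
After 4 (back): cur=HOME back=0 fwd=1

HOME 0 1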